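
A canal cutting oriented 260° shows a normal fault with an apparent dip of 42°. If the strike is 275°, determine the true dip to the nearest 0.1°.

74.0°

β = acute angle between strike 275° and section 260° = 15°.
tan(true dip) = tan 42° / sin 15° = 3.4789
δ = arctan(3.4789) = 73.96°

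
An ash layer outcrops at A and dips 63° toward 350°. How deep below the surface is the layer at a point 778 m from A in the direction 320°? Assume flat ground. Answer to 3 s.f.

1320 m

The hole lies 30° from the dip direction, so the down-dip offset is 778 × cos 30° = 673.77 m.
Depth = down-dip offset × tan(dip) = 673.77 × tan 63° = 673.77 × 1.9626
Depth = 1322.34 m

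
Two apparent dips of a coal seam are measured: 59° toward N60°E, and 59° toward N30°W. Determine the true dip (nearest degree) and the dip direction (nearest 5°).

true dip 67°, dip direction 015°

Represent each trace as a vector plunging at its apparent dip toward its trend (east-north-up frame): v₁ = (0.446, 0.258, -0.857), v₂ = (-0.258, 0.446, -0.857).
Cross product v₁ × v₂ gives the pole to the plane: n ∝ (0.162, 0.603, 0.265).
Dip δ = arctan(|n_h|/n_z) = arctan(0.624/0.265) = 67.0°.
Dip direction = azimuth of (n_x, n_y) = atan2(0.162, 0.603) = 15°.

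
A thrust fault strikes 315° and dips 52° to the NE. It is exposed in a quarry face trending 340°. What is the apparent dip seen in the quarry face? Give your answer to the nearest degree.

28°

The strike is 315° and the section trends 340°; the acute angle between them is β = 25°.
tan α = tan 52° × sin 25° = 1.2799 × 0.4226 = 0.5409
apparent dip = arctan 0.5409 = 28.41°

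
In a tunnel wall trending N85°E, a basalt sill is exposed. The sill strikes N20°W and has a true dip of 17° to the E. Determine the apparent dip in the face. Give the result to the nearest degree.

Angle between strike (N20°W) and section (N85°E): β = 75°.
tan(apparent dip) = tan 17° · sin 75° = 0.2953
α = arctan(0.2953) = 16.45°

16°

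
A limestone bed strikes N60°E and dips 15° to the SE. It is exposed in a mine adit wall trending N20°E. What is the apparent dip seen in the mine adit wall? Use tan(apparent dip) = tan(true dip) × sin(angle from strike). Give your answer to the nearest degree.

The section lies 40° from the strike.
tan α = tan 15° × sin 40° = 0.2679 × 0.6428 = 0.1722
α = arctan(0.1722) = 9.77°

10°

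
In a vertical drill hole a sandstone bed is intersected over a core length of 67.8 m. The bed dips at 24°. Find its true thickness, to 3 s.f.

61.9 m

True thickness t = h · cos(dip) = 67.8 × cos 24°
t = 67.8 × 0.9135 = 61.938 m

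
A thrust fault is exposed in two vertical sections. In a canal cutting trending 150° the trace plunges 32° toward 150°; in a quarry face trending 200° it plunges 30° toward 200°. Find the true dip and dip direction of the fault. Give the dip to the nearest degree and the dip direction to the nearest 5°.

The two traces are lines in the plane: v₁ = (sin 150°·cos 32°, cos 150°·cos 32°, −sin 32°), v₂ = (sin 200°·cos 30°, cos 200°·cos 30°, −sin 30°).
The plane normal is n = v₁ × v₂ ∝ (0.064, -0.369, 0.563).
True dip = arccos(n_z / |n|) = arccos(0.8324) = 33.6°.
Dip direction = azimuth of (n_x, n_y) = atan2(0.064, -0.369) = 170°.

true dip 34°, dip direction 170°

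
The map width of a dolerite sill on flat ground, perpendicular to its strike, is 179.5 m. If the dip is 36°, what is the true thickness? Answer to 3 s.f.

106 m

True thickness t = w · sin(dip) = 179.5 × sin 36°
t = 179.5 × 0.5878 = 105.507 m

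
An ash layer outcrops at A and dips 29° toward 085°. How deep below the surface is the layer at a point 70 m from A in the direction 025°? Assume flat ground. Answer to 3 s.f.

The hole lies 60° from the dip direction, so the down-dip offset is 70 × cos 60° = 35.00 m.
Depth = down-dip offset × tan(dip) = 35.00 × tan 29° = 35.00 × 0.5543
Depth = 19.40 m

19.4 m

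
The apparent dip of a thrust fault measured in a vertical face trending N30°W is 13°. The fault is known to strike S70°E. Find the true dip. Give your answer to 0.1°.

19.8°

β = acute angle between strike S70°E and section N30°W = 40°.
tan δ = tan α / sin β = tan 13° / sin 40° = 0.2309 / 0.6428 = 0.3592
true dip = arctan 0.3592 = 19.76°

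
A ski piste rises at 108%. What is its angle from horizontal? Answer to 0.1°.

47.2°

tan θ = 108/100 = 1.0800
θ = arctan(1.0800) = 47.20°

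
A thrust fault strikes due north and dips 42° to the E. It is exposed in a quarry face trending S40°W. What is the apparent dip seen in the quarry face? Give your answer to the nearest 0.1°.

The strike is due north and the section trends S40°W; the acute angle between them is β = 40°.
tan α = tan 42° × sin 40° = 0.9004 × 0.6428 = 0.5788
α = arctan(0.5788) = 30.06°

30.1°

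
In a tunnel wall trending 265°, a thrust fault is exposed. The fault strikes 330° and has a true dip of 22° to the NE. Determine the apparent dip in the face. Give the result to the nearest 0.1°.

20.1°

The section lies 65° from the strike.
tan α = tan 22° × sin 65° = 0.4040 × 0.9063 = 0.3662
apparent dip = arctan 0.3662 = 20.11°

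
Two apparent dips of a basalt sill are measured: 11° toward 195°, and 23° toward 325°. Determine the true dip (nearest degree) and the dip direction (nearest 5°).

Represent each trace as a vector plunging at its apparent dip toward its trend (east-north-up frame): v₁ = (-0.254, -0.948, -0.191), v₂ = (-0.528, 0.754, -0.391).
The plane normal is n = v₁ × v₂ ∝ (-0.514, -0.001, 0.692).
True dip = arccos(n_z / |n|) = arccos(0.8027) = 36.6°.
Dip direction = azimuth of (n_x, n_y) = atan2(-0.514, -0.001) = 270°.

true dip 37°, dip direction 270°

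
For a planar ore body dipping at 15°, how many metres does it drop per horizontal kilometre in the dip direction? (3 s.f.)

drop per km = 1000 × tan 15° = 1000 × 0.2679

268 m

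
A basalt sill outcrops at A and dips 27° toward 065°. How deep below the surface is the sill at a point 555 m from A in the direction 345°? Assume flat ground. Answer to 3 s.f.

49.1 m

The hole lies 80° from the dip direction, so the down-dip offset is 555 × cos 80° = 96.37 m.
Depth = down-dip offset × tan(dip) = 96.37 × tan 27° = 96.37 × 0.5095
Depth = 49.11 m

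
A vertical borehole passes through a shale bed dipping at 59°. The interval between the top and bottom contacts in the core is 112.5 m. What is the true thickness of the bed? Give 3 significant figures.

True thickness t = h · cos(dip) = 112.5 × cos 59°
t = 112.5 × 0.5150 = 57.942 m

57.9 m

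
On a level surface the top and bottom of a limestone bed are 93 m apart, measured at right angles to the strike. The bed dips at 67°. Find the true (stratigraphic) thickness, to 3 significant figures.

True thickness t = w · sin(dip) = 93 × sin 67°
t = 93 × 0.9205 = 85.607 m

85.6 m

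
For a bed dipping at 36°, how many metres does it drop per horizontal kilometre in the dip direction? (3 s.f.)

727 m

drop per km = 1000 × tan 36° = 1000 × 0.7265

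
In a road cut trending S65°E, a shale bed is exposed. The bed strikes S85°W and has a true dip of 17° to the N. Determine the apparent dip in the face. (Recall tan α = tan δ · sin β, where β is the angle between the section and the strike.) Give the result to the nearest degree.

The strike is S85°W and the section trends S65°E; the acute angle between them is β = 30°.
tan α = tan 17° × sin 30° = 0.3057 × 0.5000 = 0.1529
α = arctan(0.1529) = 8.69°

9°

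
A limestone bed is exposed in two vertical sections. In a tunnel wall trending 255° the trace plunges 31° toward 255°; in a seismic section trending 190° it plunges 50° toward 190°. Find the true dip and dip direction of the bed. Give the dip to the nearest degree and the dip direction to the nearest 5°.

The two traces are lines in the plane: v₁ = (sin 255°·cos 31°, cos 255°·cos 31°, −sin 31°), v₂ = (sin 190°·cos 50°, cos 190°·cos 50°, −sin 50°).
n = v₁ × v₂ = (-0.156, -0.577, 0.499) (taken with n_z > 0).
True dip = arccos(n_z / |n|) = arccos(0.6413) = 50.1°.
Dip direction = atan2(-0.156, -0.577) = 195° (azimuth of n's horizontal projection).

true dip 50°, dip direction 195°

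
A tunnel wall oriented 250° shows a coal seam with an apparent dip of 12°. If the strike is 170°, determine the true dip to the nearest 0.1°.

12.2°

The section is 80° from the strike.
tan(true dip) = tan 12° / sin 80° = 0.2158
true dip = arctan 0.2158 = 12.18°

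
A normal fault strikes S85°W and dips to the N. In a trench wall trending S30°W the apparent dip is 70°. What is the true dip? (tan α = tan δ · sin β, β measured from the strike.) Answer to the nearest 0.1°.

73.4°

β = acute angle between strike S85°W and section S30°W = 55°.
tan(true dip) = tan 70° / sin 55° = 3.3541
true dip = arctan 3.3541 = 73.40°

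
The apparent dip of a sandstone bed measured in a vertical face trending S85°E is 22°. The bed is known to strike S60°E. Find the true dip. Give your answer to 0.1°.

β = acute angle between strike S60°E and section S85°E = 25°.
tan δ = tan α / sin β = tan 22° / sin 25° = 0.4040 / 0.4226 = 0.9560
δ = arctan(0.9560) = 43.71°

43.7°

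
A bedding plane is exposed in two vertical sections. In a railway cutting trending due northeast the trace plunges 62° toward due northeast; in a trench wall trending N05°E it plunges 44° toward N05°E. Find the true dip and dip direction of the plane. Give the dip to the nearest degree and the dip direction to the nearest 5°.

true dip 64°, dip direction 065°

The two traces are lines in the plane: v₁ = (sin 45°·cos 62°, cos 45°·cos 62°, −sin 62°), v₂ = (sin 5°·cos 44°, cos 5°·cos 44°, −sin 44°).
Cross product v₁ × v₂ gives the pole to the plane: n ∝ (0.402, 0.175, 0.217).
True dip = arccos(n_z / |n|) = arccos(0.4435) = 63.7°.
Dip direction = atan2(0.402, 0.175) = 66° (azimuth of n's horizontal projection).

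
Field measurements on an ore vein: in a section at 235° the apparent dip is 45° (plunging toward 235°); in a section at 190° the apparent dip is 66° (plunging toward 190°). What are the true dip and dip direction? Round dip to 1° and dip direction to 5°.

Represent each trace as a vector plunging at its apparent dip toward its trend (east-north-up frame): v₁ = (-0.579, -0.406, -0.707), v₂ = (-0.071, -0.401, -0.914).
Cross product v₁ × v₂ gives the pole to the plane: n ∝ (0.087, -0.479, 0.203).
True dip = arccos(n_z / |n|) = arccos(0.3853) = 67.3°.
Dip direction = azimuth of (n_x, n_y) = atan2(0.087, -0.479) = 170°.

true dip 67°, dip direction 170°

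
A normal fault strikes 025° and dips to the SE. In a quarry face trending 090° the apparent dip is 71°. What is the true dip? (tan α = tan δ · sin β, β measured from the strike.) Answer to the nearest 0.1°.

β = acute angle between strike 025° and section 090° = 65°.
tan δ = tan α / sin β = tan 71° / sin 65° = 2.9042 / 0.9063 = 3.2044
δ = arctan(3.2044) = 72.67°

72.7°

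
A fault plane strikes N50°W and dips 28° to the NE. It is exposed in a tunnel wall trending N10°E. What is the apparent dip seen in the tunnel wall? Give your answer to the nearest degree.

The section lies 60° from the strike.
tan(apparent dip) = tan 28° · sin 60° = 0.4605
α = arctan(0.4605) = 24.72°

25°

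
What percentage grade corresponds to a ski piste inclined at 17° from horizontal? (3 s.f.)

30.6%

grade % = 100 × tan 17° = 100 × 0.3057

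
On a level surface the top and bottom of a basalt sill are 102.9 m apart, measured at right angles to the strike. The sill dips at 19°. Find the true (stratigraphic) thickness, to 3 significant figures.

33.5 m

True thickness t = w · sin(dip) = 102.9 × sin 19°
t = 102.9 × 0.3256 = 33.501 m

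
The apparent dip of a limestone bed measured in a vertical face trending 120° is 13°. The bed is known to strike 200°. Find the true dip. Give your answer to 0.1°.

β = acute angle between strike 200° and section 120° = 80°.
tan(true dip) = tan 13° / sin 80° = 0.2344
δ = arctan(0.2344) = 13.19°

13.2°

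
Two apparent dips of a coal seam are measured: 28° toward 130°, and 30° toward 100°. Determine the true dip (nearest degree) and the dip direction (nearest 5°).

true dip 30°, dip direction 105°

Each apparent-dip line lies in the plane. As unit vectors (x east, y north, z up), v₁ plunges 28°→130° and v₂ plunges 30°→100°.
n = v₁ × v₂ = (0.213, -0.062, 0.382) (taken with n_z > 0).
Dip δ = arctan(|n_h|/n_z) = arctan(0.222/0.382) = 30.1°.
Dip direction = atan2(0.213, -0.062) = 106° (azimuth of n's horizontal projection).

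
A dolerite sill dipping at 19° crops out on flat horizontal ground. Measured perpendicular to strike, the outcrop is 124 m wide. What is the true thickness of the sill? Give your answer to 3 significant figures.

40.4 m

True thickness t = w · sin(dip) = 124 × sin 19°
t = 124 × 0.3256 = 40.370 m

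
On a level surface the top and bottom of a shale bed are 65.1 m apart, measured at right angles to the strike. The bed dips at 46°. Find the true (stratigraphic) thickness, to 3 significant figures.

True thickness t = w · sin(dip) = 65.1 × sin 46°
t = 65.1 × 0.7193 = 46.829 m

46.8 m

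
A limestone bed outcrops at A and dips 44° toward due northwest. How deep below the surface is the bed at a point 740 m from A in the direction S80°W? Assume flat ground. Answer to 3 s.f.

The hole lies 55° from the dip direction, so the down-dip offset is 740 × cos 55° = 424.45 m.
Depth = down-dip offset × tan(dip) = 424.45 × tan 44° = 424.45 × 0.9657
Depth = 409.88 m

410 m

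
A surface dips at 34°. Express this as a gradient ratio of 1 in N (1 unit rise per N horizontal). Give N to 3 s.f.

1 in 1.48

1 : N means tan θ = 1/N, so N = 1/tan 34° = 1/0.6745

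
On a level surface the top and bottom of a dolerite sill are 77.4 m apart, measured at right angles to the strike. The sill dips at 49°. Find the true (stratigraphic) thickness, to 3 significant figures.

True thickness t = w · sin(dip) = 77.4 × sin 49°
t = 77.4 × 0.7547 = 58.415 m

58.4 m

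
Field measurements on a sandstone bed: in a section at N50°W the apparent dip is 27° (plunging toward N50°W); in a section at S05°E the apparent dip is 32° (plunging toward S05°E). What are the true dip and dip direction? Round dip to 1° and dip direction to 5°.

Each apparent-dip line lies in the plane. As unit vectors (x east, y north, z up), v₁ plunges 27°→N50°W and v₂ plunges 32°→S05°E.
The plane normal is n = v₁ × v₂ ∝ (-0.687, -0.395, 0.534).
True dip = arccos(n_z / |n|) = arccos(0.5590) = 56.0°.
Dip direction = atan2(-0.687, -0.395) = 240° (azimuth of n's horizontal projection).

true dip 56°, dip direction 240°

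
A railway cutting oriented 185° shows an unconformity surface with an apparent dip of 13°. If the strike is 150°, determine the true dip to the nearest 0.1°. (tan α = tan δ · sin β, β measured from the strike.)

The section is 35° from the strike.
tan δ = tan α / sin β = tan 13° / sin 35° = 0.2309 / 0.5736 = 0.4025
true dip = arctan 0.4025 = 21.93°

21.9°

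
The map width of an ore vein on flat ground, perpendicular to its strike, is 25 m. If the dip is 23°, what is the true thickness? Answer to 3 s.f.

9.77 m

True thickness t = w · sin(dip) = 25 × sin 23°
t = 25 × 0.3907 = 9.768 m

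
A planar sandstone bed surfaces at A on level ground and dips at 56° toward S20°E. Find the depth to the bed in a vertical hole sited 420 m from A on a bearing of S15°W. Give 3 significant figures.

510 m

The hole lies 35° from the dip direction, so the down-dip offset is 420 × cos 35° = 344.04 m.
Depth = down-dip offset × tan(dip) = 344.04 × tan 56° = 344.04 × 1.4826
Depth = 510.07 m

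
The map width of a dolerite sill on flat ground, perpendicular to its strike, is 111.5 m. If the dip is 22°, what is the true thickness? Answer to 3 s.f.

True thickness t = w · sin(dip) = 111.5 × sin 22°
t = 111.5 × 0.3746 = 41.769 m

41.8 m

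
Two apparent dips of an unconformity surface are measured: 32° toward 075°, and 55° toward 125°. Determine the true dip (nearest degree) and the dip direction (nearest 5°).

true dip 56°, dip direction 140°

The two traces are lines in the plane: v₁ = (sin 75°·cos 32°, cos 75°·cos 32°, −sin 32°), v₂ = (sin 125°·cos 55°, cos 125°·cos 55°, −sin 55°).
Cross product v₁ × v₂ gives the pole to the plane: n ∝ (0.354, -0.422, 0.373).
tan δ = √(n_x²+n_y²)/n_z = 0.551/0.373, so δ = 55.9°.
Dip direction = azimuth of (n_x, n_y) = atan2(0.354, -0.422) = 140°.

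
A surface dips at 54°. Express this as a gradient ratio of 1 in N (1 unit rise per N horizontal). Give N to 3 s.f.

1 : N means tan θ = 1/N, so N = 1/tan 54° = 1/1.3764

1 in 0.727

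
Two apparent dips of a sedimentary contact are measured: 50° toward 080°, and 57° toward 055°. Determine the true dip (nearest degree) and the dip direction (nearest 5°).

The two traces are lines in the plane: v₁ = (sin 80°·cos 50°, cos 80°·cos 50°, −sin 50°), v₂ = (sin 55°·cos 57°, cos 55°·cos 57°, −sin 57°).
The plane normal is n = v₁ × v₂ ∝ (0.146, 0.189, 0.148).
True dip = arccos(n_z / |n|) = arccos(0.5268) = 58.2°.
The horizontal component of n points toward azimuth atan2(n_x, n_y) = 38°, the dip direction.

true dip 58°, dip direction 040°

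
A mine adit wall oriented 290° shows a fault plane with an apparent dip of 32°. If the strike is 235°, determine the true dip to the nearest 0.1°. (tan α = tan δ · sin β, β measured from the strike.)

β = acute angle between strike 235° and section 290° = 55°.
tan δ = tan α / sin β = tan 32° / sin 55° = 0.6249 / 0.8192 = 0.7628
δ = arctan(0.7628) = 37.34°

37.3°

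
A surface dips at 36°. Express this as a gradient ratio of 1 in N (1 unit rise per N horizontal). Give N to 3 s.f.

1 : N means tan θ = 1/N, so N = 1/tan 36° = 1/0.7265

1 in 1.38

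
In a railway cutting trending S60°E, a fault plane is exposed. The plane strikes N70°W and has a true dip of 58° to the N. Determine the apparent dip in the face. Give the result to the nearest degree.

16°

The strike is N70°W and the section trends S60°E; the acute angle between them is β = 10°.
tan(apparent dip) = tan 58° · sin 10° = 0.2779
α = arctan(0.2779) = 15.53°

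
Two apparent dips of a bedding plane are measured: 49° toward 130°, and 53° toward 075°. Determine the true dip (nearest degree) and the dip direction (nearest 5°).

true dip 55°, dip direction 095°

Each apparent-dip line lies in the plane. As unit vectors (x east, y north, z up), v₁ plunges 49°→130° and v₂ plunges 53°→075°.
Cross product v₁ × v₂ gives the pole to the plane: n ∝ (0.454, -0.037, 0.323).
Dip δ = arctan(|n_h|/n_z) = arctan(0.456/0.323) = 54.6°.
Dip direction = atan2(0.454, -0.037) = 95° (azimuth of n's horizontal projection).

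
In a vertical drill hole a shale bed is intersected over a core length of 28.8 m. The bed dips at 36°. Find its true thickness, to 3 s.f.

True thickness t = h · cos(dip) = 28.8 × cos 36°
t = 28.8 × 0.8090 = 23.300 m

23.3 m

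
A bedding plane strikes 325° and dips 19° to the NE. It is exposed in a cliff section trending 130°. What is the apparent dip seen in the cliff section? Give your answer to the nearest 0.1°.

Angle between strike (325°) and section (130°): β = 15°.
tan α = tan 19° × sin 15° = 0.3443 × 0.2588 = 0.0891
α = arctan(0.0891) = 5.09°

5.1°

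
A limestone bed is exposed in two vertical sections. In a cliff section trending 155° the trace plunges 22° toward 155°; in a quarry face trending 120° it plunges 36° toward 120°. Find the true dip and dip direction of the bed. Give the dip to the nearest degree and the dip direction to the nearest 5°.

Each apparent-dip line lies in the plane. As unit vectors (x east, y north, z up), v₁ plunges 22°→155° and v₂ plunges 36°→120°.
The plane normal is n = v₁ × v₂ ∝ (0.342, -0.032, 0.430).
True dip = arccos(n_z / |n|) = arccos(0.7811) = 38.6°.
Dip direction = azimuth of (n_x, n_y) = atan2(0.342, -0.032) = 95°.

true dip 39°, dip direction 095°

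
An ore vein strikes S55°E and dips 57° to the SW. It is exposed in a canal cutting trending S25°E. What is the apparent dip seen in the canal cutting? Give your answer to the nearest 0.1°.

The section lies 30° from the strike.
tan α = tan 57° × sin 30° = 1.5399 × 0.5000 = 0.7699
apparent dip = arctan 0.7699 = 37.59°

37.6°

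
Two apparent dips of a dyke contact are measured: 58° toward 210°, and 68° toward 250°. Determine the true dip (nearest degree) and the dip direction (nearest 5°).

true dip 68°, dip direction 260°

Represent each trace as a vector plunging at its apparent dip toward its trend (east-north-up frame): v₁ = (-0.265, -0.459, -0.848), v₂ = (-0.352, -0.128, -0.927).
Cross product v₁ × v₂ gives the pole to the plane: n ∝ (-0.317, -0.053, 0.128).
True dip = arccos(n_z / |n|) = arccos(0.3692) = 68.3°.
The horizontal component of n points toward azimuth atan2(n_x, n_y) = 261°, the dip direction.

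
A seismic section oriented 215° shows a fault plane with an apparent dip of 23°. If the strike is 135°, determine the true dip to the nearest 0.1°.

23.3°

β = acute angle between strike 135° and section 215° = 80°.
tan δ = tan α / sin β = tan 23° / sin 80° = 0.4245 / 0.9848 = 0.4310
δ = arctan(0.4310) = 23.32°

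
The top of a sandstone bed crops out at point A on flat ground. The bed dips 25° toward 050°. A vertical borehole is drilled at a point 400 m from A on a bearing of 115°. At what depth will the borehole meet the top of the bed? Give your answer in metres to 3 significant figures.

The hole lies 65° from the dip direction, so the down-dip offset is 400 × cos 65° = 169.05 m.
Depth = down-dip offset × tan(dip) = 169.05 × tan 25° = 169.05 × 0.4663
Depth = 78.83 m

78.8 m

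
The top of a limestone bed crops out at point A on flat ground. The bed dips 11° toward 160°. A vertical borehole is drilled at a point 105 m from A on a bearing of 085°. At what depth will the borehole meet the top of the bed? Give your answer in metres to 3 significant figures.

5.28 m

The hole lies 75° from the dip direction, so the down-dip offset is 105 × cos 75° = 27.18 m.
Depth = down-dip offset × tan(dip) = 27.18 × tan 11° = 27.18 × 0.1944
Depth = 5.28 m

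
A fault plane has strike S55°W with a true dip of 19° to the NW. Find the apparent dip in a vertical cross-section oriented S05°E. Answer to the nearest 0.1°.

Angle between strike (S55°W) and section (S05°E): β = 60°.
tan(apparent dip) = tan 19° · sin 60° = 0.2982
α = arctan(0.2982) = 16.60°

16.6°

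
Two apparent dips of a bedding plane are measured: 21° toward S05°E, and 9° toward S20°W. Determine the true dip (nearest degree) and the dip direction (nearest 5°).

true dip 31°, dip direction 125°

Represent each trace as a vector plunging at its apparent dip toward its trend (east-north-up frame): v₁ = (0.081, -0.930, -0.358), v₂ = (-0.338, -0.928, -0.156).
n = v₁ × v₂ = (0.187, -0.134, 0.390) (taken with n_z > 0).
tan δ = √(n_x²+n_y²)/n_z = 0.230/0.390, so δ = 30.6°.
The horizontal component of n points toward azimuth atan2(n_x, n_y) = 126°, the dip direction.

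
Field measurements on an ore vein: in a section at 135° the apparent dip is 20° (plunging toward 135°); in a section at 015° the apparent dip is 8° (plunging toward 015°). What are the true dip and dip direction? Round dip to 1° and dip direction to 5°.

The two traces are lines in the plane: v₁ = (sin 135°·cos 20°, cos 135°·cos 20°, −sin 20°), v₂ = (sin 15°·cos 8°, cos 15°·cos 8°, −sin 8°).
Cross product v₁ × v₂ gives the pole to the plane: n ∝ (0.420, 0.005, 0.806).
True dip = arccos(n_z / |n|) = arccos(0.8869) = 27.5°.
The horizontal component of n points toward azimuth atan2(n_x, n_y) = 89°, the dip direction.

true dip 28°, dip direction 090°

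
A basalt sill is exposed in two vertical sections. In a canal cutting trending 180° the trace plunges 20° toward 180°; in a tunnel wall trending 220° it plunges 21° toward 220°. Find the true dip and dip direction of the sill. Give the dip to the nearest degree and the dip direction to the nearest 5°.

Represent each trace as a vector plunging at its apparent dip toward its trend (east-north-up frame): v₁ = (0.000, -0.940, -0.342), v₂ = (-0.600, -0.715, -0.358).
n = v₁ × v₂ = (-0.092, -0.205, 0.564) (taken with n_z > 0).
True dip = arccos(n_z / |n|) = arccos(0.9288) = 21.8°.
Dip direction = atan2(-0.092, -0.205) = 204° (azimuth of n's horizontal projection).

true dip 22°, dip direction 205°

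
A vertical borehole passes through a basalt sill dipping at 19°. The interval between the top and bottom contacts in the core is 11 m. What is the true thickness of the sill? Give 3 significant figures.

10.4 m

True thickness t = h · cos(dip) = 11 × cos 19°
t = 11 × 0.9455 = 10.401 m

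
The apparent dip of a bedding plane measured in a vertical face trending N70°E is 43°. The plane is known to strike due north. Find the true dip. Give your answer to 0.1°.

44.8°

The section is 70° from the strike.
tan δ = tan α / sin β = tan 43° / sin 70° = 0.9325 / 0.9397 = 0.9924
true dip = arctan 0.9924 = 44.78°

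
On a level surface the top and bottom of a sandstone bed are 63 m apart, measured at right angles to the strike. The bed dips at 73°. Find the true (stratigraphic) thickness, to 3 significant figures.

True thickness t = w · sin(dip) = 63 × sin 73°
t = 63 × 0.9563 = 60.247 m

60.2 m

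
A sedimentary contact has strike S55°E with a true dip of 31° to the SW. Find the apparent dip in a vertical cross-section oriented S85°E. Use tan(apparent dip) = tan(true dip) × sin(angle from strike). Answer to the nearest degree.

The section lies 30° from the strike.
tan(apparent dip) = tan 31° · sin 30° = 0.3004
α = arctan(0.3004) = 16.72°

17°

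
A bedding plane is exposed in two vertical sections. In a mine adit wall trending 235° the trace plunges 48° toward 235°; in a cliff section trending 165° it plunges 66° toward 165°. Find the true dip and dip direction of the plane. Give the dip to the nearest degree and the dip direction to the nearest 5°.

true dip 66°, dip direction 175°

The two traces are lines in the plane: v₁ = (sin 235°·cos 48°, cos 235°·cos 48°, −sin 48°), v₂ = (sin 165°·cos 66°, cos 165°·cos 66°, −sin 66°).
n = v₁ × v₂ = (0.059, -0.579, 0.256) (taken with n_z > 0).
True dip = arccos(n_z / |n|) = arccos(0.4023) = 66.3°.
Dip direction = atan2(0.059, -0.579) = 174° (azimuth of n's horizontal projection).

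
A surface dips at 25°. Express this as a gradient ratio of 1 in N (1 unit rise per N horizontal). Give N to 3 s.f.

1 in 2.14

1 : N means tan θ = 1/N, so N = 1/tan 25° = 1/0.4663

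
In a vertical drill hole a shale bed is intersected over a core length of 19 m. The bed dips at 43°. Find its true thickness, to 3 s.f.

True thickness t = h · cos(dip) = 19 × cos 43°
t = 19 × 0.7314 = 13.896 m

13.9 m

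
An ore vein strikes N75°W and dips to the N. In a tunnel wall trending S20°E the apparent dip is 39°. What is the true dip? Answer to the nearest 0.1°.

β = acute angle between strike N75°W and section S20°E = 55°.
tan(true dip) = tan 39° / sin 55° = 0.9886
δ = arctan(0.9886) = 44.67°

44.7°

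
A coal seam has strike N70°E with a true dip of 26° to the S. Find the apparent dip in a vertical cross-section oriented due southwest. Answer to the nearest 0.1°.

Angle between strike (N70°E) and section (due southwest): β = 25°.
tan(apparent dip) = tan 26° · sin 25° = 0.2061
α = arctan(0.2061) = 11.65°

11.6°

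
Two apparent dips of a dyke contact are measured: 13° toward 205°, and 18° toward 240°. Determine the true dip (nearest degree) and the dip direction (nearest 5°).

true dip 18°, dip direction 250°

Each apparent-dip line lies in the plane. As unit vectors (x east, y north, z up), v₁ plunges 13°→205° and v₂ plunges 18°→240°.
n = v₁ × v₂ = (-0.166, -0.058, 0.532) (taken with n_z > 0).
Dip δ = arctan(|n_h|/n_z) = arctan(0.176/0.532) = 18.3°.
Dip direction = atan2(-0.166, -0.058) = 251° (azimuth of n's horizontal projection).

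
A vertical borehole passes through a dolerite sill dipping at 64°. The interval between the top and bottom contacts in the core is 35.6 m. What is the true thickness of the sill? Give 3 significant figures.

True thickness t = h · cos(dip) = 35.6 × cos 64°
t = 35.6 × 0.4384 = 15.606 m

15.6 m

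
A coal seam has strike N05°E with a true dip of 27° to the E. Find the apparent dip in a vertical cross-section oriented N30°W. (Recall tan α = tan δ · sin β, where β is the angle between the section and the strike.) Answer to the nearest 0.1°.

The section lies 35° from the strike.
tan(apparent dip) = tan 27° · sin 35° = 0.2923
apparent dip = arctan 0.2923 = 16.29°

16.3°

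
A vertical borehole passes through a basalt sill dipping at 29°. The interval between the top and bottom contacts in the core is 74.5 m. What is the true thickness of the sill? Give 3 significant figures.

65.2 m

True thickness t = h · cos(dip) = 74.5 × cos 29°
t = 74.5 × 0.8746 = 65.159 m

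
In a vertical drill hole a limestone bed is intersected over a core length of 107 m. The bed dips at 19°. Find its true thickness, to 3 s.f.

True thickness t = h · cos(dip) = 107 × cos 19°
t = 107 × 0.9455 = 101.170 m

101 m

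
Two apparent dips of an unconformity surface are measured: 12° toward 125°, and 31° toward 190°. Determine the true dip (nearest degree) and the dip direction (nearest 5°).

Represent each trace as a vector plunging at its apparent dip toward its trend (east-north-up frame): v₁ = (0.801, -0.561, -0.208), v₂ = (-0.149, -0.844, -0.515).
The plane normal is n = v₁ × v₂ ∝ (-0.113, -0.444, 0.760).
True dip = arccos(n_z / |n|) = arccos(0.8565) = 31.1°.
Dip direction = atan2(-0.113, -0.444) = 194° (azimuth of n's horizontal projection).

true dip 31°, dip direction 195°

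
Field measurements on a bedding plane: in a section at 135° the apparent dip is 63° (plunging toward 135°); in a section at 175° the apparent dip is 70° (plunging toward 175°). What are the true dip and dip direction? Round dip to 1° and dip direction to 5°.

true dip 70°, dip direction 180°

Represent each trace as a vector plunging at its apparent dip toward its trend (east-north-up frame): v₁ = (0.321, -0.321, -0.891), v₂ = (0.030, -0.341, -0.940).
n = v₁ × v₂ = (0.002, -0.275, 0.100) (taken with n_z > 0).
True dip = arccos(n_z / |n|) = arccos(0.3410) = 70.1°.
Dip direction = atan2(0.002, -0.275) = 180° (azimuth of n's horizontal projection).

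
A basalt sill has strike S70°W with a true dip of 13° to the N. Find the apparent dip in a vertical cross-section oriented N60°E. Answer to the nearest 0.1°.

2.3°

The section lies 10° from the strike.
tan α = tan 13° × sin 10° = 0.2309 × 0.1736 = 0.0401
apparent dip = arctan 0.0401 = 2.30°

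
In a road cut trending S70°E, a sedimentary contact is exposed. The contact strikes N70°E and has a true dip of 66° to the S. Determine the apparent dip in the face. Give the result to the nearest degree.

55°

The strike is N70°E and the section trends S70°E; the acute angle between them is β = 40°.
tan α = tan 66° × sin 40° = 2.2460 × 0.6428 = 1.4437
α = arctan(1.4437) = 55.29°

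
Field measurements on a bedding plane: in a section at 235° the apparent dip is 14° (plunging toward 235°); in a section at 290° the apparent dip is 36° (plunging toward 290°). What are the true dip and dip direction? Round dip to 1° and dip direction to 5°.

Each apparent-dip line lies in the plane. As unit vectors (x east, y north, z up), v₁ plunges 14°→235° and v₂ plunges 36°→290°.
Cross product v₁ × v₂ gives the pole to the plane: n ∝ (-0.394, 0.283, 0.643).
True dip = arccos(n_z / |n|) = arccos(0.7982) = 37.0°.
Dip direction = azimuth of (n_x, n_y) = atan2(-0.394, 0.283) = 306°.

true dip 37°, dip direction 305°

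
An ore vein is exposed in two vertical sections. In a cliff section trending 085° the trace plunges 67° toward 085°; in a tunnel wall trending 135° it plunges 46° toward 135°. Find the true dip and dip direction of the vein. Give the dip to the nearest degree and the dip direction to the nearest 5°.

Represent each trace as a vector plunging at its apparent dip toward its trend (east-north-up frame): v₁ = (0.389, 0.034, -0.921), v₂ = (0.491, -0.491, -0.719).
n = v₁ × v₂ = (0.477, 0.172, 0.208) (taken with n_z > 0).
Dip δ = arctan(|n_h|/n_z) = arctan(0.507/0.208) = 67.7°.
Dip direction = azimuth of (n_x, n_y) = atan2(0.477, 0.172) = 70°.

true dip 68°, dip direction 070°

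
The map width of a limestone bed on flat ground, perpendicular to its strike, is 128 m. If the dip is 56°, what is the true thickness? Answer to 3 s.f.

106 m

True thickness t = w · sin(dip) = 128 × sin 56°
t = 128 × 0.8290 = 106.117 m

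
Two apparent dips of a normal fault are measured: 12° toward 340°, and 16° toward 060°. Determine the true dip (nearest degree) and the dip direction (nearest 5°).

Each apparent-dip line lies in the plane. As unit vectors (x east, y north, z up), v₁ plunges 12°→340° and v₂ plunges 16°→060°.
Cross product v₁ × v₂ gives the pole to the plane: n ∝ (0.153, 0.265, 0.926).
tan δ = √(n_x²+n_y²)/n_z = 0.306/0.926, so δ = 18.3°.
Dip direction = atan2(0.153, 0.265) = 30° (azimuth of n's horizontal projection).

true dip 18°, dip direction 030°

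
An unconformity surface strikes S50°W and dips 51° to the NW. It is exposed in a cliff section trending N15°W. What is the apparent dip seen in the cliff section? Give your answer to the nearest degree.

48°

The strike is S50°W and the section trends N15°W; the acute angle between them is β = 65°.
tan α = tan 51° × sin 65° = 1.2349 × 0.9063 = 1.1192
apparent dip = arctan 1.1192 = 48.22°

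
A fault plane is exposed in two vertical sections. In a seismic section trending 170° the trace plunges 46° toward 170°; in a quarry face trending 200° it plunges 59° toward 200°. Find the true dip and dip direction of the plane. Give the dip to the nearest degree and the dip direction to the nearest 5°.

true dip 62°, dip direction 225°

Represent each trace as a vector plunging at its apparent dip toward its trend (east-north-up frame): v₁ = (0.121, -0.684, -0.719), v₂ = (-0.176, -0.484, -0.857).
The plane normal is n = v₁ × v₂ ∝ (-0.238, -0.230, 0.179).
tan δ = √(n_x²+n_y²)/n_z = 0.331/0.179, so δ = 61.6°.
The horizontal component of n points toward azimuth atan2(n_x, n_y) = 226°, the dip direction.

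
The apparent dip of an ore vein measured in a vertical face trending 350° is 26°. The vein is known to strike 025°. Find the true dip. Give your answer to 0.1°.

40.4°

The section is 35° from the strike.
tan δ = tan α / sin β = tan 26° / sin 35° = 0.4877 / 0.5736 = 0.8503
δ = arctan(0.8503) = 40.38°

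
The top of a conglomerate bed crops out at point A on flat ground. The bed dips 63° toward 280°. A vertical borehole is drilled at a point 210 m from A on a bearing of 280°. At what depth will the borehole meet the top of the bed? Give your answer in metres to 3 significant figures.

412 m

The hole is directly down-dip from the outcrop, so the down-dip offset is 210 m.
Depth = down-dip offset × tan(dip) = 210.00 × tan 63° = 210.00 × 1.9626
Depth = 412.15 m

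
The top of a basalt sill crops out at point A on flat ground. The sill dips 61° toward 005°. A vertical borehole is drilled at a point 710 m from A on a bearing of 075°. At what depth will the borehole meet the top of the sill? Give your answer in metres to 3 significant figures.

438 m

The hole lies 70° from the dip direction, so the down-dip offset is 710 × cos 70° = 242.83 m.
Depth = down-dip offset × tan(dip) = 242.83 × tan 61° = 242.83 × 1.8040
Depth = 438.08 m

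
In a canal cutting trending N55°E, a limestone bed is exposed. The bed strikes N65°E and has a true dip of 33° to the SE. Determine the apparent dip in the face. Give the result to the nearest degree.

6°

Angle between strike (N65°E) and section (N55°E): β = 10°.
tan(apparent dip) = tan 33° · sin 10° = 0.1128
α = arctan(0.1128) = 6.43°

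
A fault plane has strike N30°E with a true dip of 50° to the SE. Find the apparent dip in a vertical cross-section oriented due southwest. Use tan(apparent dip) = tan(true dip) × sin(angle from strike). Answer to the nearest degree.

The strike is N30°E and the section trends due southwest; the acute angle between them is β = 15°.
tan α = tan 50° × sin 15° = 1.1918 × 0.2588 = 0.3084
apparent dip = arctan 0.3084 = 17.14°

17°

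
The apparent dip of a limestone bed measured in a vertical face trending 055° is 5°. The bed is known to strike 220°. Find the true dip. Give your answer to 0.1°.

18.7°

The section is 15° from the strike.
tan(true dip) = tan 5° / sin 15° = 0.3380
δ = arctan(0.3380) = 18.68°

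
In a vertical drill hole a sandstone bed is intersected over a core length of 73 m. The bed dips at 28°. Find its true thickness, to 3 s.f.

True thickness t = h · cos(dip) = 73 × cos 28°
t = 73 × 0.8829 = 64.455 m

64.5 m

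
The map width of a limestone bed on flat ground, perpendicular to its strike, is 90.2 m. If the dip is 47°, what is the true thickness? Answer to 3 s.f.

True thickness t = w · sin(dip) = 90.2 × sin 47°
t = 90.2 × 0.7314 = 65.968 m

66.0 m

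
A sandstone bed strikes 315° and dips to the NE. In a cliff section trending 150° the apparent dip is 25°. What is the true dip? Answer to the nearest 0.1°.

61.0°

β = acute angle between strike 315° and section 150° = 15°.
tan(true dip) = tan 25° / sin 15° = 1.8017
δ = arctan(1.8017) = 60.97°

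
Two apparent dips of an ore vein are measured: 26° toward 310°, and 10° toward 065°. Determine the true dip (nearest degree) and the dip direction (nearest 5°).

The two traces are lines in the plane: v₁ = (sin 310°·cos 26°, cos 310°·cos 26°, −sin 26°), v₂ = (sin 65°·cos 10°, cos 65°·cos 10°, −sin 10°).
Cross product v₁ × v₂ gives the pole to the plane: n ∝ (-0.082, 0.511, 0.802).
Dip δ = arctan(|n_h|/n_z) = arctan(0.517/0.802) = 32.8°.
Dip direction = atan2(-0.082, 0.511) = 351° (azimuth of n's horizontal projection).

true dip 33°, dip direction 350°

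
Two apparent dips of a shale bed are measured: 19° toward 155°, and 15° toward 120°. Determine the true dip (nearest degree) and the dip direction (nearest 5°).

Each apparent-dip line lies in the plane. As unit vectors (x east, y north, z up), v₁ plunges 19°→155° and v₂ plunges 15°→120°.
Cross product v₁ × v₂ gives the pole to the plane: n ∝ (0.065, -0.169, 0.524).
tan δ = √(n_x²+n_y²)/n_z = 0.181/0.524, so δ = 19.0°.
Dip direction = azimuth of (n_x, n_y) = atan2(0.065, -0.169) = 159°.

true dip 19°, dip direction 160°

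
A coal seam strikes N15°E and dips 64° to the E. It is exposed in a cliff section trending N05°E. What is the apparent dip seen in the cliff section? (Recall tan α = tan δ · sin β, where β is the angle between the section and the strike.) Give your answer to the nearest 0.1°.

19.6°

The section lies 10° from the strike.
tan α = tan 64° × sin 10° = 2.0503 × 0.1736 = 0.3560
α = arctan(0.3560) = 19.60°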